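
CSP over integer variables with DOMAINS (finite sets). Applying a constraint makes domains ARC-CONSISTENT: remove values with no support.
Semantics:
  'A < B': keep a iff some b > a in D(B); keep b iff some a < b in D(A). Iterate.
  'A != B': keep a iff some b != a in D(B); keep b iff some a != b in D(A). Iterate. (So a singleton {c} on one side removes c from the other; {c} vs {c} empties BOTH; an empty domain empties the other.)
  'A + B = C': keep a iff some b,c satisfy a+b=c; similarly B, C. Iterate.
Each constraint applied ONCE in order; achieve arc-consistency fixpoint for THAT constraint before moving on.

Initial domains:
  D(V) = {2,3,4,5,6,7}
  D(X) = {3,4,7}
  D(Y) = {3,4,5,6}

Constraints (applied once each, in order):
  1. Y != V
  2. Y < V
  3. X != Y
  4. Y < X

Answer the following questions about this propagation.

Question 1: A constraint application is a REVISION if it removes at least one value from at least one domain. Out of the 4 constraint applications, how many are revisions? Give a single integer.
Answer: 2

Derivation:
Constraint 1 (Y != V) on D(Y)={3,4,5,6} D(V)={2,3,4,5,6,7}: no change => not a revision
Constraint 2 (Y < V) on D(Y)={3,4,5,6} D(V)={2,3,4,5,6,7}: V {2,3,4,5,6,7}->{4,5,6,7} => REVISION
Constraint 3 (X != Y) on D(X)={3,4,7} D(Y)={3,4,5,6}: no change => not a revision
Constraint 4 (Y < X) on D(Y)={3,4,5,6} D(X)={3,4,7}: X {3,4,7}->{4,7} => REVISION
Total revisions = 2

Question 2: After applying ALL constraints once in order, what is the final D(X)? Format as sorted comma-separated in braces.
Constraint 1 (Y != V) on D(Y)={3,4,5,6} D(V)={2,3,4,5,6,7}: no change
Constraint 2 (Y < V) on D(Y)={3,4,5,6} D(V)={2,3,4,5,6,7}: V {2,3,4,5,6,7}->{4,5,6,7}
Constraint 3 (X != Y) on D(X)={3,4,7} D(Y)={3,4,5,6}: no change
Constraint 4 (Y < X) on D(Y)={3,4,5,6} D(X)={3,4,7}: X {3,4,7}->{4,7}
So after all 4 constraints: D(X) = {4,7}

Answer: {4,7}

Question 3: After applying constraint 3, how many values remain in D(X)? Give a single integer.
Answer: 3

Derivation:
Constraint 1 (Y != V) on D(Y)={3,4,5,6} D(V)={2,3,4,5,6,7}: no change
Constraint 2 (Y < V) on D(Y)={3,4,5,6} D(V)={2,3,4,5,6,7}: V {2,3,4,5,6,7}->{4,5,6,7}
Constraint 3 (X != Y) on D(X)={3,4,7} D(Y)={3,4,5,6}: no change
So after constraint 3: D(X)={3,4,7}, size = 3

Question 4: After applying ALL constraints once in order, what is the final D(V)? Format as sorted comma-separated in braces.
Answer: {4,5,6,7}

Derivation:
Constraint 1 (Y != V) on D(Y)={3,4,5,6} D(V)={2,3,4,5,6,7}: no change
Constraint 2 (Y < V) on D(Y)={3,4,5,6} D(V)={2,3,4,5,6,7}: V {2,3,4,5,6,7}->{4,5,6,7}
Constraint 3 (X != Y) on D(X)={3,4,7} D(Y)={3,4,5,6}: no change
Constraint 4 (Y < X) on D(Y)={3,4,5,6} D(X)={3,4,7}: X {3,4,7}->{4,7}
So after all 4 constraints: D(V) = {4,5,6,7}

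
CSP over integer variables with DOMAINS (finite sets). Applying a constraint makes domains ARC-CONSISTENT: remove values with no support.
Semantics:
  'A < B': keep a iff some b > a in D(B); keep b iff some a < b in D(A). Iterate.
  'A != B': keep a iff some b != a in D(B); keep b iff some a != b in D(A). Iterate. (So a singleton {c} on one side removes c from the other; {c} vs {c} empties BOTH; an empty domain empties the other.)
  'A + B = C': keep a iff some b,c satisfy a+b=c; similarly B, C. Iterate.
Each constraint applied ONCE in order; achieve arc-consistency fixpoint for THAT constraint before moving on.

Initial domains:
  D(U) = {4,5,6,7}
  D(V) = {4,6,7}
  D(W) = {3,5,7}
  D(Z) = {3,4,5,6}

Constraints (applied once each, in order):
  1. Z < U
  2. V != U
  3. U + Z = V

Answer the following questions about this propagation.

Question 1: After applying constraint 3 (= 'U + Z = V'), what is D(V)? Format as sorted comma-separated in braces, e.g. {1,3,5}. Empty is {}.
Answer: {7}

Derivation:
Constraint 1 (Z < U) on D(Z)={3,4,5,6} D(U)={4,5,6,7}: no change
Constraint 2 (V != U) on D(V)={4,6,7} D(U)={4,5,6,7}: no change
Constraint 3 (U + Z = V) on D(U)={4,5,6,7} D(Z)={3,4,5,6} D(V)={4,6,7}: U {4,5,6,7}->{4}; Z {3,4,5,6}->{3}; V {4,6,7}->{7}
So after constraint 3: D(V) = {7}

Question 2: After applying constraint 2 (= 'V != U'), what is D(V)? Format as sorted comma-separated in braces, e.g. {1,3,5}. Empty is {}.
Answer: {4,6,7}

Derivation:
Constraint 1 (Z < U) on D(Z)={3,4,5,6} D(U)={4,5,6,7}: no change
Constraint 2 (V != U) on D(V)={4,6,7} D(U)={4,5,6,7}: no change
So after constraint 2: D(V) = {4,6,7}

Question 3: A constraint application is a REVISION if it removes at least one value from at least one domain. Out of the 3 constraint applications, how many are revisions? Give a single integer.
Constraint 1 (Z < U) on D(Z)={3,4,5,6} D(U)={4,5,6,7}: no change => not a revision
Constraint 2 (V != U) on D(V)={4,6,7} D(U)={4,5,6,7}: no change => not a revision
Constraint 3 (U + Z = V) on D(U)={4,5,6,7} D(Z)={3,4,5,6} D(V)={4,6,7}: U {4,5,6,7}->{4}; Z {3,4,5,6}->{3}; V {4,6,7}->{7} => REVISION
Total revisions = 1

Answer: 1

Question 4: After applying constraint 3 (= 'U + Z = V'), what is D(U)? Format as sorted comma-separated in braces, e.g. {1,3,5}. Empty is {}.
Constraint 1 (Z < U) on D(Z)={3,4,5,6} D(U)={4,5,6,7}: no change
Constraint 2 (V != U) on D(V)={4,6,7} D(U)={4,5,6,7}: no change
Constraint 3 (U + Z = V) on D(U)={4,5,6,7} D(Z)={3,4,5,6} D(V)={4,6,7}: U {4,5,6,7}->{4}; Z {3,4,5,6}->{3}; V {4,6,7}->{7}
So after constraint 3: D(U) = {4}

Answer: {4}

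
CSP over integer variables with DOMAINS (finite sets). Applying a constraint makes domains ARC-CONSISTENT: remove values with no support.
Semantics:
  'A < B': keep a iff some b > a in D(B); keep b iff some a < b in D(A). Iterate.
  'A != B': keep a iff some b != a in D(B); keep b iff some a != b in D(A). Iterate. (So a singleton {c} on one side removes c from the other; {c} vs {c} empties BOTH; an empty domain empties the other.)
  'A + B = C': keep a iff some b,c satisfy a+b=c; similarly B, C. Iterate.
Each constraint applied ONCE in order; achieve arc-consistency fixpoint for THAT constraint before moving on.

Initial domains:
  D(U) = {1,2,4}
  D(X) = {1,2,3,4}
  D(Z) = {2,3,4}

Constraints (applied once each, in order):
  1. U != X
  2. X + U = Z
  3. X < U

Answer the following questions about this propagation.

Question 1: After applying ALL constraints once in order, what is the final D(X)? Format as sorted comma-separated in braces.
Constraint 1 (U != X) on D(U)={1,2,4} D(X)={1,2,3,4}: no change
Constraint 2 (X + U = Z) on D(X)={1,2,3,4} D(U)={1,2,4} D(Z)={2,3,4}: X {1,2,3,4}->{1,2,3}; U {1,2,4}->{1,2}
Constraint 3 (X < U) on D(X)={1,2,3} D(U)={1,2}: X {1,2,3}->{1}; U {1,2}->{2}
So after all 3 constraints: D(X) = {1}

Answer: {1}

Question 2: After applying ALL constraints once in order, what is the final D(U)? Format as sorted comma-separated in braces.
Answer: {2}

Derivation:
Constraint 1 (U != X) on D(U)={1,2,4} D(X)={1,2,3,4}: no change
Constraint 2 (X + U = Z) on D(X)={1,2,3,4} D(U)={1,2,4} D(Z)={2,3,4}: X {1,2,3,4}->{1,2,3}; U {1,2,4}->{1,2}
Constraint 3 (X < U) on D(X)={1,2,3} D(U)={1,2}: X {1,2,3}->{1}; U {1,2}->{2}
So after all 3 constraints: D(U) = {2}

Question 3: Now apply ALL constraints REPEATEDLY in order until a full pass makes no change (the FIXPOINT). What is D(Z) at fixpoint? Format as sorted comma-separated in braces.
Answer: {3}

Derivation:
pass 0 (initial): D(Z)={2,3,4}
pass 1: U {1,2,4}->{2}; X {1,2,3,4}->{1}
pass 2: Z {2,3,4}->{3}
pass 3: no change
Fixpoint after 3 passes: D(Z) = {3}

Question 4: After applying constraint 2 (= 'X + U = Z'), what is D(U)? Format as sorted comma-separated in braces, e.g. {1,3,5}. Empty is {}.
Answer: {1,2}

Derivation:
Constraint 1 (U != X) on D(U)={1,2,4} D(X)={1,2,3,4}: no change
Constraint 2 (X + U = Z) on D(X)={1,2,3,4} D(U)={1,2,4} D(Z)={2,3,4}: X {1,2,3,4}->{1,2,3}; U {1,2,4}->{1,2}
So after constraint 2: D(U) = {1,2}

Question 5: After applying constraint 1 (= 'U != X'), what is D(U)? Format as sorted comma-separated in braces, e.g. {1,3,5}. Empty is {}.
Constraint 1 (U != X) on D(U)={1,2,4} D(X)={1,2,3,4}: no change
So after constraint 1: D(U) = {1,2,4}

Answer: {1,2,4}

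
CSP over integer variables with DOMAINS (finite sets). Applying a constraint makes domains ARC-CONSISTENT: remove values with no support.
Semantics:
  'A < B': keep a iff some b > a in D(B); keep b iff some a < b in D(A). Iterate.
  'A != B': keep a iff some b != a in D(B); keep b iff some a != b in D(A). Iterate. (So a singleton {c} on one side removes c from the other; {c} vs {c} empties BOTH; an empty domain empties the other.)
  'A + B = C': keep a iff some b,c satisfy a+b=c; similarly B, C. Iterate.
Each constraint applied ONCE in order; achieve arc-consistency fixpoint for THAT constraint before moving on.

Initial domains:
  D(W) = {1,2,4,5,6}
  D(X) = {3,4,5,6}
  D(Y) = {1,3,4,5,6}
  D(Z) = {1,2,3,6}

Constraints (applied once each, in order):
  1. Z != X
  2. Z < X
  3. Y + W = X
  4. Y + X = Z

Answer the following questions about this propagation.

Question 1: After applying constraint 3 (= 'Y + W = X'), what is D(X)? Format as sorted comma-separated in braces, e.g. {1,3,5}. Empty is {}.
Answer: {3,4,5,6}

Derivation:
Constraint 1 (Z != X) on D(Z)={1,2,3,6} D(X)={3,4,5,6}: no change
Constraint 2 (Z < X) on D(Z)={1,2,3,6} D(X)={3,4,5,6}: Z {1,2,3,6}->{1,2,3}
Constraint 3 (Y + W = X) on D(Y)={1,3,4,5,6} D(W)={1,2,4,5,6} D(X)={3,4,5,6}: Y {1,3,4,5,6}->{1,3,4,5}; W {1,2,4,5,6}->{1,2,4,5}
So after constraint 3: D(X) = {3,4,5,6}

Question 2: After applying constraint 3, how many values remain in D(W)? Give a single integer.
Constraint 1 (Z != X) on D(Z)={1,2,3,6} D(X)={3,4,5,6}: no change
Constraint 2 (Z < X) on D(Z)={1,2,3,6} D(X)={3,4,5,6}: Z {1,2,3,6}->{1,2,3}
Constraint 3 (Y + W = X) on D(Y)={1,3,4,5,6} D(W)={1,2,4,5,6} D(X)={3,4,5,6}: Y {1,3,4,5,6}->{1,3,4,5}; W {1,2,4,5,6}->{1,2,4,5}
So after constraint 3: D(W)={1,2,4,5}, size = 4

Answer: 4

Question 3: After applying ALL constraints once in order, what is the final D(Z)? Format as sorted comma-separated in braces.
Constraint 1 (Z != X) on D(Z)={1,2,3,6} D(X)={3,4,5,6}: no change
Constraint 2 (Z < X) on D(Z)={1,2,3,6} D(X)={3,4,5,6}: Z {1,2,3,6}->{1,2,3}
Constraint 3 (Y + W = X) on D(Y)={1,3,4,5,6} D(W)={1,2,4,5,6} D(X)={3,4,5,6}: Y {1,3,4,5,6}->{1,3,4,5}; W {1,2,4,5,6}->{1,2,4,5}
Constraint 4 (Y + X = Z) on D(Y)={1,3,4,5} D(X)={3,4,5,6} D(Z)={1,2,3}: Y {1,3,4,5}->{}; X {3,4,5,6}->{}; Z {1,2,3}->{}
So after all 4 constraints: D(Z) = {}

Answer: {}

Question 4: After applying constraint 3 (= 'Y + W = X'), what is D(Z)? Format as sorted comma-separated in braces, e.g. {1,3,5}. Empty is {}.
Answer: {1,2,3}

Derivation:
Constraint 1 (Z != X) on D(Z)={1,2,3,6} D(X)={3,4,5,6}: no change
Constraint 2 (Z < X) on D(Z)={1,2,3,6} D(X)={3,4,5,6}: Z {1,2,3,6}->{1,2,3}
Constraint 3 (Y + W = X) on D(Y)={1,3,4,5,6} D(W)={1,2,4,5,6} D(X)={3,4,5,6}: Y {1,3,4,5,6}->{1,3,4,5}; W {1,2,4,5,6}->{1,2,4,5}
So after constraint 3: D(Z) = {1,2,3}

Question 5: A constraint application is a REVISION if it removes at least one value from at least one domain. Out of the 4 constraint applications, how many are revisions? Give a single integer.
Answer: 3

Derivation:
Constraint 1 (Z != X) on D(Z)={1,2,3,6} D(X)={3,4,5,6}: no change => not a revision
Constraint 2 (Z < X) on D(Z)={1,2,3,6} D(X)={3,4,5,6}: Z {1,2,3,6}->{1,2,3} => REVISION
Constraint 3 (Y + W = X) on D(Y)={1,3,4,5,6} D(W)={1,2,4,5,6} D(X)={3,4,5,6}: Y {1,3,4,5,6}->{1,3,4,5}; W {1,2,4,5,6}->{1,2,4,5} => REVISION
Constraint 4 (Y + X = Z) on D(Y)={1,3,4,5} D(X)={3,4,5,6} D(Z)={1,2,3}: Y {1,3,4,5}->{}; X {3,4,5,6}->{}; Z {1,2,3}->{} => REVISION
Total revisions = 3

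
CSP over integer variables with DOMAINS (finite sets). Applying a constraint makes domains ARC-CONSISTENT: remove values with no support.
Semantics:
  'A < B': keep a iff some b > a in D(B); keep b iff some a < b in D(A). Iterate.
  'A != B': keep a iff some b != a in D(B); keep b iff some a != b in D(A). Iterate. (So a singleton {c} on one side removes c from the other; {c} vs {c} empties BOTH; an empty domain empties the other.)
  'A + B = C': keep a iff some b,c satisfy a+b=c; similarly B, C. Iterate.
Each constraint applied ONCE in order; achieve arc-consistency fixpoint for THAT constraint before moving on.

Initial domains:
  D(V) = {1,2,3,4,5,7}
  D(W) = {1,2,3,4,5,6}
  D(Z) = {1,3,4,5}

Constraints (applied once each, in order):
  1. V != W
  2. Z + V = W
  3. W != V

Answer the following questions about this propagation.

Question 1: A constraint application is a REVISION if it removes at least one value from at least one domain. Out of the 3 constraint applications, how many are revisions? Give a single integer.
Answer: 1

Derivation:
Constraint 1 (V != W) on D(V)={1,2,3,4,5,7} D(W)={1,2,3,4,5,6}: no change => not a revision
Constraint 2 (Z + V = W) on D(Z)={1,3,4,5} D(V)={1,2,3,4,5,7} D(W)={1,2,3,4,5,6}: V {1,2,3,4,5,7}->{1,2,3,4,5}; W {1,2,3,4,5,6}->{2,3,4,5,6} => REVISION
Constraint 3 (W != V) on D(W)={2,3,4,5,6} D(V)={1,2,3,4,5}: no change => not a revision
Total revisions = 1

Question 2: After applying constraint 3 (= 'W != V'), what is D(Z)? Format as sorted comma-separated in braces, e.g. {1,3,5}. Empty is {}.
Answer: {1,3,4,5}

Derivation:
Constraint 1 (V != W) on D(V)={1,2,3,4,5,7} D(W)={1,2,3,4,5,6}: no change
Constraint 2 (Z + V = W) on D(Z)={1,3,4,5} D(V)={1,2,3,4,5,7} D(W)={1,2,3,4,5,6}: V {1,2,3,4,5,7}->{1,2,3,4,5}; W {1,2,3,4,5,6}->{2,3,4,5,6}
Constraint 3 (W != V) on D(W)={2,3,4,5,6} D(V)={1,2,3,4,5}: no change
So after constraint 3: D(Z) = {1,3,4,5}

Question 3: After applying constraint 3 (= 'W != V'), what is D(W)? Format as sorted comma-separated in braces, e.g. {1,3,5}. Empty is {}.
Constraint 1 (V != W) on D(V)={1,2,3,4,5,7} D(W)={1,2,3,4,5,6}: no change
Constraint 2 (Z + V = W) on D(Z)={1,3,4,5} D(V)={1,2,3,4,5,7} D(W)={1,2,3,4,5,6}: V {1,2,3,4,5,7}->{1,2,3,4,5}; W {1,2,3,4,5,6}->{2,3,4,5,6}
Constraint 3 (W != V) on D(W)={2,3,4,5,6} D(V)={1,2,3,4,5}: no change
So after constraint 3: D(W) = {2,3,4,5,6}

Answer: {2,3,4,5,6}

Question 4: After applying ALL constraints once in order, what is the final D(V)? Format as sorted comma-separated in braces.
Constraint 1 (V != W) on D(V)={1,2,3,4,5,7} D(W)={1,2,3,4,5,6}: no change
Constraint 2 (Z + V = W) on D(Z)={1,3,4,5} D(V)={1,2,3,4,5,7} D(W)={1,2,3,4,5,6}: V {1,2,3,4,5,7}->{1,2,3,4,5}; W {1,2,3,4,5,6}->{2,3,4,5,6}
Constraint 3 (W != V) on D(W)={2,3,4,5,6} D(V)={1,2,3,4,5}: no change
So after all 3 constraints: D(V) = {1,2,3,4,5}

Answer: {1,2,3,4,5}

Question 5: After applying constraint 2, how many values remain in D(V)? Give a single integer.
Answer: 5

Derivation:
Constraint 1 (V != W) on D(V)={1,2,3,4,5,7} D(W)={1,2,3,4,5,6}: no change
Constraint 2 (Z + V = W) on D(Z)={1,3,4,5} D(V)={1,2,3,4,5,7} D(W)={1,2,3,4,5,6}: V {1,2,3,4,5,7}->{1,2,3,4,5}; W {1,2,3,4,5,6}->{2,3,4,5,6}
So after constraint 2: D(V)={1,2,3,4,5}, size = 5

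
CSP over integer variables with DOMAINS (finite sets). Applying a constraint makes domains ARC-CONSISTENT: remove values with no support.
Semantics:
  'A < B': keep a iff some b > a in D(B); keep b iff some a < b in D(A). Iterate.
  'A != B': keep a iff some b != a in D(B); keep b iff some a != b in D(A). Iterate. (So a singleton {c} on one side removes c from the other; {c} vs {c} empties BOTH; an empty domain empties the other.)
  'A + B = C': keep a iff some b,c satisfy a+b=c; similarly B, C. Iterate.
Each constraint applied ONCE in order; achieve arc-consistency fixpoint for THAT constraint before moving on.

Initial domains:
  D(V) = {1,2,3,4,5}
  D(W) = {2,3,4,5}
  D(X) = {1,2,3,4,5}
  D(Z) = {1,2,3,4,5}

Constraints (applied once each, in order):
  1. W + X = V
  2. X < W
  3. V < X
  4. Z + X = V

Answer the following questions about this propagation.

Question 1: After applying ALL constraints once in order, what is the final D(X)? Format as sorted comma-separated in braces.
Answer: {}

Derivation:
Constraint 1 (W + X = V) on D(W)={2,3,4,5} D(X)={1,2,3,4,5} D(V)={1,2,3,4,5}: W {2,3,4,5}->{2,3,4}; X {1,2,3,4,5}->{1,2,3}; V {1,2,3,4,5}->{3,4,5}
Constraint 2 (X < W) on D(X)={1,2,3} D(W)={2,3,4}: no change
Constraint 3 (V < X) on D(V)={3,4,5} D(X)={1,2,3}: V {3,4,5}->{}; X {1,2,3}->{}
Constraint 4 (Z + X = V) on D(Z)={1,2,3,4,5} D(X)={} D(V)={}: Z {1,2,3,4,5}->{}
So after all 4 constraints: D(X) = {}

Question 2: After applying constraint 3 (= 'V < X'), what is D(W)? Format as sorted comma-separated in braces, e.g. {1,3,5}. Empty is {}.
Answer: {2,3,4}

Derivation:
Constraint 1 (W + X = V) on D(W)={2,3,4,5} D(X)={1,2,3,4,5} D(V)={1,2,3,4,5}: W {2,3,4,5}->{2,3,4}; X {1,2,3,4,5}->{1,2,3}; V {1,2,3,4,5}->{3,4,5}
Constraint 2 (X < W) on D(X)={1,2,3} D(W)={2,3,4}: no change
Constraint 3 (V < X) on D(V)={3,4,5} D(X)={1,2,3}: V {3,4,5}->{}; X {1,2,3}->{}
So after constraint 3: D(W) = {2,3,4}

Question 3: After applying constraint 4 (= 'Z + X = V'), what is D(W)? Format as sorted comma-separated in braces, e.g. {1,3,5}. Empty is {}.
Answer: {2,3,4}

Derivation:
Constraint 1 (W + X = V) on D(W)={2,3,4,5} D(X)={1,2,3,4,5} D(V)={1,2,3,4,5}: W {2,3,4,5}->{2,3,4}; X {1,2,3,4,5}->{1,2,3}; V {1,2,3,4,5}->{3,4,5}
Constraint 2 (X < W) on D(X)={1,2,3} D(W)={2,3,4}: no change
Constraint 3 (V < X) on D(V)={3,4,5} D(X)={1,2,3}: V {3,4,5}->{}; X {1,2,3}->{}
Constraint 4 (Z + X = V) on D(Z)={1,2,3,4,5} D(X)={} D(V)={}: Z {1,2,3,4,5}->{}
So after constraint 4: D(W) = {2,3,4}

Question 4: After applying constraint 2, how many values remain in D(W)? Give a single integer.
Answer: 3

Derivation:
Constraint 1 (W + X = V) on D(W)={2,3,4,5} D(X)={1,2,3,4,5} D(V)={1,2,3,4,5}: W {2,3,4,5}->{2,3,4}; X {1,2,3,4,5}->{1,2,3}; V {1,2,3,4,5}->{3,4,5}
Constraint 2 (X < W) on D(X)={1,2,3} D(W)={2,3,4}: no change
So after constraint 2: D(W)={2,3,4}, size = 3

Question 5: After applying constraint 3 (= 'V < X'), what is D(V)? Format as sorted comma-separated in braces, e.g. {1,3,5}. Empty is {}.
Constraint 1 (W + X = V) on D(W)={2,3,4,5} D(X)={1,2,3,4,5} D(V)={1,2,3,4,5}: W {2,3,4,5}->{2,3,4}; X {1,2,3,4,5}->{1,2,3}; V {1,2,3,4,5}->{3,4,5}
Constraint 2 (X < W) on D(X)={1,2,3} D(W)={2,3,4}: no change
Constraint 3 (V < X) on D(V)={3,4,5} D(X)={1,2,3}: V {3,4,5}->{}; X {1,2,3}->{}
So after constraint 3: D(V) = {}

Answer: {}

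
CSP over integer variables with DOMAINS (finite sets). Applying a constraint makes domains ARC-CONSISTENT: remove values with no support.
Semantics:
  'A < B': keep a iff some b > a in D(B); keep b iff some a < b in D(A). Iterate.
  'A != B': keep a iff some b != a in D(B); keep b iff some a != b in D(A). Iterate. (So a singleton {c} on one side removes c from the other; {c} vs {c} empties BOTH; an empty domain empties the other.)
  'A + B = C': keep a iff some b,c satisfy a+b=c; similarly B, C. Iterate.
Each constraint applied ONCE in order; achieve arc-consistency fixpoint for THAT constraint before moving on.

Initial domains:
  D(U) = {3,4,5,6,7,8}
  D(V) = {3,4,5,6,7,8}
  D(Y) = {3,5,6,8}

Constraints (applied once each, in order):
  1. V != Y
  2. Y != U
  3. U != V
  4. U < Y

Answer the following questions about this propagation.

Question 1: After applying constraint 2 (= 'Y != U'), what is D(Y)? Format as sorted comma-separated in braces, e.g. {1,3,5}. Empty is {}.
Constraint 1 (V != Y) on D(V)={3,4,5,6,7,8} D(Y)={3,5,6,8}: no change
Constraint 2 (Y != U) on D(Y)={3,5,6,8} D(U)={3,4,5,6,7,8}: no change
So after constraint 2: D(Y) = {3,5,6,8}

Answer: {3,5,6,8}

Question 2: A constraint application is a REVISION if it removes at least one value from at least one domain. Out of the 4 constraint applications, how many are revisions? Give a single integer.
Constraint 1 (V != Y) on D(V)={3,4,5,6,7,8} D(Y)={3,5,6,8}: no change => not a revision
Constraint 2 (Y != U) on D(Y)={3,5,6,8} D(U)={3,4,5,6,7,8}: no change => not a revision
Constraint 3 (U != V) on D(U)={3,4,5,6,7,8} D(V)={3,4,5,6,7,8}: no change => not a revision
Constraint 4 (U < Y) on D(U)={3,4,5,6,7,8} D(Y)={3,5,6,8}: U {3,4,5,6,7,8}->{3,4,5,6,7}; Y {3,5,6,8}->{5,6,8} => REVISION
Total revisions = 1

Answer: 1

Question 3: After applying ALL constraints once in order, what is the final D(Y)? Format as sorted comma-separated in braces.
Answer: {5,6,8}

Derivation:
Constraint 1 (V != Y) on D(V)={3,4,5,6,7,8} D(Y)={3,5,6,8}: no change
Constraint 2 (Y != U) on D(Y)={3,5,6,8} D(U)={3,4,5,6,7,8}: no change
Constraint 3 (U != V) on D(U)={3,4,5,6,7,8} D(V)={3,4,5,6,7,8}: no change
Constraint 4 (U < Y) on D(U)={3,4,5,6,7,8} D(Y)={3,5,6,8}: U {3,4,5,6,7,8}->{3,4,5,6,7}; Y {3,5,6,8}->{5,6,8}
So after all 4 constraints: D(Y) = {5,6,8}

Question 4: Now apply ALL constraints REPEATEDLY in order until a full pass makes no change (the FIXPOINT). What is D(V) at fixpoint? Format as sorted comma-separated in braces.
pass 0 (initial): D(V)={3,4,5,6,7,8}
pass 1: U {3,4,5,6,7,8}->{3,4,5,6,7}; Y {3,5,6,8}->{5,6,8}
pass 2: no change
Fixpoint after 2 passes: D(V) = {3,4,5,6,7,8}

Answer: {3,4,5,6,7,8}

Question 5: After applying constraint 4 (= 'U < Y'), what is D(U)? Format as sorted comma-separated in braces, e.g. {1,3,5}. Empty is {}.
Constraint 1 (V != Y) on D(V)={3,4,5,6,7,8} D(Y)={3,5,6,8}: no change
Constraint 2 (Y != U) on D(Y)={3,5,6,8} D(U)={3,4,5,6,7,8}: no change
Constraint 3 (U != V) on D(U)={3,4,5,6,7,8} D(V)={3,4,5,6,7,8}: no change
Constraint 4 (U < Y) on D(U)={3,4,5,6,7,8} D(Y)={3,5,6,8}: U {3,4,5,6,7,8}->{3,4,5,6,7}; Y {3,5,6,8}->{5,6,8}
So after constraint 4: D(U) = {3,4,5,6,7}

Answer: {3,4,5,6,7}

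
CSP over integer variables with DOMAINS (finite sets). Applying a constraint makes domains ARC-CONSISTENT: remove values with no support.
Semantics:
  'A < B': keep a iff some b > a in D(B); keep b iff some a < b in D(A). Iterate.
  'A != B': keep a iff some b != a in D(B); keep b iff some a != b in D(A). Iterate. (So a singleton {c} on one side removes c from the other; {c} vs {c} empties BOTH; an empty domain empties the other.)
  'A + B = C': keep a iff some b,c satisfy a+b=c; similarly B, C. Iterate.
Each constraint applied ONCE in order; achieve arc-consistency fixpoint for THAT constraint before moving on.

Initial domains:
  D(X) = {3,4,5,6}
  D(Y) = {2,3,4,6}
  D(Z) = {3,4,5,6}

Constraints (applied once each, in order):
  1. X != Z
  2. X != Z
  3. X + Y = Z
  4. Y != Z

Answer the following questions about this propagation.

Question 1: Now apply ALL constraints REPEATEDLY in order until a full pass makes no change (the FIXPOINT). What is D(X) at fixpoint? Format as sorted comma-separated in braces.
Answer: {3,4}

Derivation:
pass 0 (initial): D(X)={3,4,5,6}
pass 1: X {3,4,5,6}->{3,4}; Y {2,3,4,6}->{2,3}; Z {3,4,5,6}->{5,6}
pass 2: no change
Fixpoint after 2 passes: D(X) = {3,4}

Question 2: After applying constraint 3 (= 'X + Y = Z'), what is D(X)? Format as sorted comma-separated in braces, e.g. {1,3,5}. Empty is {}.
Answer: {3,4}

Derivation:
Constraint 1 (X != Z) on D(X)={3,4,5,6} D(Z)={3,4,5,6}: no change
Constraint 2 (X != Z) on D(X)={3,4,5,6} D(Z)={3,4,5,6}: no change
Constraint 3 (X + Y = Z) on D(X)={3,4,5,6} D(Y)={2,3,4,6} D(Z)={3,4,5,6}: X {3,4,5,6}->{3,4}; Y {2,3,4,6}->{2,3}; Z {3,4,5,6}->{5,6}
So after constraint 3: D(X) = {3,4}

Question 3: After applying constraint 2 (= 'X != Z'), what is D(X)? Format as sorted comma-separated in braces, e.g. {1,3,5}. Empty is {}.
Answer: {3,4,5,6}

Derivation:
Constraint 1 (X != Z) on D(X)={3,4,5,6} D(Z)={3,4,5,6}: no change
Constraint 2 (X != Z) on D(X)={3,4,5,6} D(Z)={3,4,5,6}: no change
So after constraint 2: D(X) = {3,4,5,6}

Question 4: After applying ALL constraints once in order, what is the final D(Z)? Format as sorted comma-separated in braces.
Answer: {5,6}

Derivation:
Constraint 1 (X != Z) on D(X)={3,4,5,6} D(Z)={3,4,5,6}: no change
Constraint 2 (X != Z) on D(X)={3,4,5,6} D(Z)={3,4,5,6}: no change
Constraint 3 (X + Y = Z) on D(X)={3,4,5,6} D(Y)={2,3,4,6} D(Z)={3,4,5,6}: X {3,4,5,6}->{3,4}; Y {2,3,4,6}->{2,3}; Z {3,4,5,6}->{5,6}
Constraint 4 (Y != Z) on D(Y)={2,3} D(Z)={5,6}: no change
So after all 4 constraints: D(Z) = {5,6}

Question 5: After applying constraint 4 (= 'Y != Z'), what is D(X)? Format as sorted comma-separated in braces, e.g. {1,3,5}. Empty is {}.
Answer: {3,4}

Derivation:
Constraint 1 (X != Z) on D(X)={3,4,5,6} D(Z)={3,4,5,6}: no change
Constraint 2 (X != Z) on D(X)={3,4,5,6} D(Z)={3,4,5,6}: no change
Constraint 3 (X + Y = Z) on D(X)={3,4,5,6} D(Y)={2,3,4,6} D(Z)={3,4,5,6}: X {3,4,5,6}->{3,4}; Y {2,3,4,6}->{2,3}; Z {3,4,5,6}->{5,6}
Constraint 4 (Y != Z) on D(Y)={2,3} D(Z)={5,6}: no change
So after constraint 4: D(X) = {3,4}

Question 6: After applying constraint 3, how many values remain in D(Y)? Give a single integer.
Answer: 2

Derivation:
Constraint 1 (X != Z) on D(X)={3,4,5,6} D(Z)={3,4,5,6}: no change
Constraint 2 (X != Z) on D(X)={3,4,5,6} D(Z)={3,4,5,6}: no change
Constraint 3 (X + Y = Z) on D(X)={3,4,5,6} D(Y)={2,3,4,6} D(Z)={3,4,5,6}: X {3,4,5,6}->{3,4}; Y {2,3,4,6}->{2,3}; Z {3,4,5,6}->{5,6}
So after constraint 3: D(Y)={2,3}, size = 2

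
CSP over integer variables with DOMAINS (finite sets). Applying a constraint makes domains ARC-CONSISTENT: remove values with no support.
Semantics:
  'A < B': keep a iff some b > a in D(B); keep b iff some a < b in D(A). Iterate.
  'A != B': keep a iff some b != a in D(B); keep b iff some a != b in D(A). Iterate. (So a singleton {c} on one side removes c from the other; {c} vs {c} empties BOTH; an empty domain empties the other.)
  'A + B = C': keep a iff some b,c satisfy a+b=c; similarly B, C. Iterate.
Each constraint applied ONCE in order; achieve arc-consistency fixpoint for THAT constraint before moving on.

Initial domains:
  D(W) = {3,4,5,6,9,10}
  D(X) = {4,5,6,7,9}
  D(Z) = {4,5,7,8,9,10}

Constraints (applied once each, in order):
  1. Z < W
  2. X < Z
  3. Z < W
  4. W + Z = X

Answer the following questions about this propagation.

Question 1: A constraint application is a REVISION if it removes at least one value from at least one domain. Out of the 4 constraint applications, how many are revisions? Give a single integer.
Answer: 4

Derivation:
Constraint 1 (Z < W) on D(Z)={4,5,7,8,9,10} D(W)={3,4,5,6,9,10}: Z {4,5,7,8,9,10}->{4,5,7,8,9}; W {3,4,5,6,9,10}->{5,6,9,10} => REVISION
Constraint 2 (X < Z) on D(X)={4,5,6,7,9} D(Z)={4,5,7,8,9}: X {4,5,6,7,9}->{4,5,6,7}; Z {4,5,7,8,9}->{5,7,8,9} => REVISION
Constraint 3 (Z < W) on D(Z)={5,7,8,9} D(W)={5,6,9,10}: W {5,6,9,10}->{6,9,10} => REVISION
Constraint 4 (W + Z = X) on D(W)={6,9,10} D(Z)={5,7,8,9} D(X)={4,5,6,7}: W {6,9,10}->{}; Z {5,7,8,9}->{}; X {4,5,6,7}->{} => REVISION
Total revisions = 4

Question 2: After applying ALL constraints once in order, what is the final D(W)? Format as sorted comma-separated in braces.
Answer: {}

Derivation:
Constraint 1 (Z < W) on D(Z)={4,5,7,8,9,10} D(W)={3,4,5,6,9,10}: Z {4,5,7,8,9,10}->{4,5,7,8,9}; W {3,4,5,6,9,10}->{5,6,9,10}
Constraint 2 (X < Z) on D(X)={4,5,6,7,9} D(Z)={4,5,7,8,9}: X {4,5,6,7,9}->{4,5,6,7}; Z {4,5,7,8,9}->{5,7,8,9}
Constraint 3 (Z < W) on D(Z)={5,7,8,9} D(W)={5,6,9,10}: W {5,6,9,10}->{6,9,10}
Constraint 4 (W + Z = X) on D(W)={6,9,10} D(Z)={5,7,8,9} D(X)={4,5,6,7}: W {6,9,10}->{}; Z {5,7,8,9}->{}; X {4,5,6,7}->{}
So after all 4 constraints: D(W) = {}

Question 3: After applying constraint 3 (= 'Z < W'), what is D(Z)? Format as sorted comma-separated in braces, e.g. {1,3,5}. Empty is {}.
Answer: {5,7,8,9}

Derivation:
Constraint 1 (Z < W) on D(Z)={4,5,7,8,9,10} D(W)={3,4,5,6,9,10}: Z {4,5,7,8,9,10}->{4,5,7,8,9}; W {3,4,5,6,9,10}->{5,6,9,10}
Constraint 2 (X < Z) on D(X)={4,5,6,7,9} D(Z)={4,5,7,8,9}: X {4,5,6,7,9}->{4,5,6,7}; Z {4,5,7,8,9}->{5,7,8,9}
Constraint 3 (Z < W) on D(Z)={5,7,8,9} D(W)={5,6,9,10}: W {5,6,9,10}->{6,9,10}
So after constraint 3: D(Z) = {5,7,8,9}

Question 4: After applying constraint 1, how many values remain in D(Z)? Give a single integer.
Constraint 1 (Z < W) on D(Z)={4,5,7,8,9,10} D(W)={3,4,5,6,9,10}: Z {4,5,7,8,9,10}->{4,5,7,8,9}; W {3,4,5,6,9,10}->{5,6,9,10}
So after constraint 1: D(Z)={4,5,7,8,9}, size = 5

Answer: 5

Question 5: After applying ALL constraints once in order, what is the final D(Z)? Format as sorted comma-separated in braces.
Answer: {}

Derivation:
Constraint 1 (Z < W) on D(Z)={4,5,7,8,9,10} D(W)={3,4,5,6,9,10}: Z {4,5,7,8,9,10}->{4,5,7,8,9}; W {3,4,5,6,9,10}->{5,6,9,10}
Constraint 2 (X < Z) on D(X)={4,5,6,7,9} D(Z)={4,5,7,8,9}: X {4,5,6,7,9}->{4,5,6,7}; Z {4,5,7,8,9}->{5,7,8,9}
Constraint 3 (Z < W) on D(Z)={5,7,8,9} D(W)={5,6,9,10}: W {5,6,9,10}->{6,9,10}
Constraint 4 (W + Z = X) on D(W)={6,9,10} D(Z)={5,7,8,9} D(X)={4,5,6,7}: W {6,9,10}->{}; Z {5,7,8,9}->{}; X {4,5,6,7}->{}
So after all 4 constraints: D(Z) = {}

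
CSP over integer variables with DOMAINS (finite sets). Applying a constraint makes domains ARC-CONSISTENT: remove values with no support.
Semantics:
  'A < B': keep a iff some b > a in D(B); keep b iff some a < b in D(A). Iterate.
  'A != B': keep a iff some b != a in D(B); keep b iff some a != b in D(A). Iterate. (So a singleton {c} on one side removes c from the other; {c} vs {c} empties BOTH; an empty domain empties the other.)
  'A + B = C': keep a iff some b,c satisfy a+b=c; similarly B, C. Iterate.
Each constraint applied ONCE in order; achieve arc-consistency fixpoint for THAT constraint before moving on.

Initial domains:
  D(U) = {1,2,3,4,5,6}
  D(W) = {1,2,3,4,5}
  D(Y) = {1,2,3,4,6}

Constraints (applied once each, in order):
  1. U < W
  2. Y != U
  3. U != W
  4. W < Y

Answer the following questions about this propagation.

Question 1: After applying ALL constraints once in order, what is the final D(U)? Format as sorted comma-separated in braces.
Constraint 1 (U < W) on D(U)={1,2,3,4,5,6} D(W)={1,2,3,4,5}: U {1,2,3,4,5,6}->{1,2,3,4}; W {1,2,3,4,5}->{2,3,4,5}
Constraint 2 (Y != U) on D(Y)={1,2,3,4,6} D(U)={1,2,3,4}: no change
Constraint 3 (U != W) on D(U)={1,2,3,4} D(W)={2,3,4,5}: no change
Constraint 4 (W < Y) on D(W)={2,3,4,5} D(Y)={1,2,3,4,6}: Y {1,2,3,4,6}->{3,4,6}
So after all 4 constraints: D(U) = {1,2,3,4}

Answer: {1,2,3,4}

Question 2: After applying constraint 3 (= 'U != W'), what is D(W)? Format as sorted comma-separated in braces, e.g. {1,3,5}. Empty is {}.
Answer: {2,3,4,5}

Derivation:
Constraint 1 (U < W) on D(U)={1,2,3,4,5,6} D(W)={1,2,3,4,5}: U {1,2,3,4,5,6}->{1,2,3,4}; W {1,2,3,4,5}->{2,3,4,5}
Constraint 2 (Y != U) on D(Y)={1,2,3,4,6} D(U)={1,2,3,4}: no change
Constraint 3 (U != W) on D(U)={1,2,3,4} D(W)={2,3,4,5}: no change
So after constraint 3: D(W) = {2,3,4,5}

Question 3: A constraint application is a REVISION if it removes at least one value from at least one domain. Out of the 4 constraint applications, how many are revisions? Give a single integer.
Constraint 1 (U < W) on D(U)={1,2,3,4,5,6} D(W)={1,2,3,4,5}: U {1,2,3,4,5,6}->{1,2,3,4}; W {1,2,3,4,5}->{2,3,4,5} => REVISION
Constraint 2 (Y != U) on D(Y)={1,2,3,4,6} D(U)={1,2,3,4}: no change => not a revision
Constraint 3 (U != W) on D(U)={1,2,3,4} D(W)={2,3,4,5}: no change => not a revision
Constraint 4 (W < Y) on D(W)={2,3,4,5} D(Y)={1,2,3,4,6}: Y {1,2,3,4,6}->{3,4,6} => REVISION
Total revisions = 2

Answer: 2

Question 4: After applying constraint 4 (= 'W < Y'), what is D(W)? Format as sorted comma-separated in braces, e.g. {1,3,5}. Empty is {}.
Constraint 1 (U < W) on D(U)={1,2,3,4,5,6} D(W)={1,2,3,4,5}: U {1,2,3,4,5,6}->{1,2,3,4}; W {1,2,3,4,5}->{2,3,4,5}
Constraint 2 (Y != U) on D(Y)={1,2,3,4,6} D(U)={1,2,3,4}: no change
Constraint 3 (U != W) on D(U)={1,2,3,4} D(W)={2,3,4,5}: no change
Constraint 4 (W < Y) on D(W)={2,3,4,5} D(Y)={1,2,3,4,6}: Y {1,2,3,4,6}->{3,4,6}
So after constraint 4: D(W) = {2,3,4,5}

Answer: {2,3,4,5}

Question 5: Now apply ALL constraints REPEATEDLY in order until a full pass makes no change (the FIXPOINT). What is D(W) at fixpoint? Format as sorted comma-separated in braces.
pass 0 (initial): D(W)={1,2,3,4,5}
pass 1: U {1,2,3,4,5,6}->{1,2,3,4}; W {1,2,3,4,5}->{2,3,4,5}; Y {1,2,3,4,6}->{3,4,6}
pass 2: no change
Fixpoint after 2 passes: D(W) = {2,3,4,5}

Answer: {2,3,4,5}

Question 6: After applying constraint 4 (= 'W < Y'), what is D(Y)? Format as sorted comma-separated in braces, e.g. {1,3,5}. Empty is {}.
Constraint 1 (U < W) on D(U)={1,2,3,4,5,6} D(W)={1,2,3,4,5}: U {1,2,3,4,5,6}->{1,2,3,4}; W {1,2,3,4,5}->{2,3,4,5}
Constraint 2 (Y != U) on D(Y)={1,2,3,4,6} D(U)={1,2,3,4}: no change
Constraint 3 (U != W) on D(U)={1,2,3,4} D(W)={2,3,4,5}: no change
Constraint 4 (W < Y) on D(W)={2,3,4,5} D(Y)={1,2,3,4,6}: Y {1,2,3,4,6}->{3,4,6}
So after constraint 4: D(Y) = {3,4,6}

Answer: {3,4,6}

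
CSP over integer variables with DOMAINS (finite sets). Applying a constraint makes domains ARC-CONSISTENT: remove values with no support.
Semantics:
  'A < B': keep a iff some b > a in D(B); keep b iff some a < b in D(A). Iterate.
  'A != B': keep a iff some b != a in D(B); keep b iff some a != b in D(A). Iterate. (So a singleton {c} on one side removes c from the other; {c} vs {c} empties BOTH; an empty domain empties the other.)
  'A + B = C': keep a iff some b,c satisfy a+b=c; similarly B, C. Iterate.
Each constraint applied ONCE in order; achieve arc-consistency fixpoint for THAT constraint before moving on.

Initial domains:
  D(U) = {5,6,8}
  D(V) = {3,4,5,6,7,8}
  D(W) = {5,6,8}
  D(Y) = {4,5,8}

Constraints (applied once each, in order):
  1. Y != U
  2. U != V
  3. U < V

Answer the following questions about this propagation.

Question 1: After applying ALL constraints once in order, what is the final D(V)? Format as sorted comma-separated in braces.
Constraint 1 (Y != U) on D(Y)={4,5,8} D(U)={5,6,8}: no change
Constraint 2 (U != V) on D(U)={5,6,8} D(V)={3,4,5,6,7,8}: no change
Constraint 3 (U < V) on D(U)={5,6,8} D(V)={3,4,5,6,7,8}: U {5,6,8}->{5,6}; V {3,4,5,6,7,8}->{6,7,8}
So after all 3 constraints: D(V) = {6,7,8}

Answer: {6,7,8}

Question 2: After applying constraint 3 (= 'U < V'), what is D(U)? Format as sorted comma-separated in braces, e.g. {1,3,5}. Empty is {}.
Constraint 1 (Y != U) on D(Y)={4,5,8} D(U)={5,6,8}: no change
Constraint 2 (U != V) on D(U)={5,6,8} D(V)={3,4,5,6,7,8}: no change
Constraint 3 (U < V) on D(U)={5,6,8} D(V)={3,4,5,6,7,8}: U {5,6,8}->{5,6}; V {3,4,5,6,7,8}->{6,7,8}
So after constraint 3: D(U) = {5,6}

Answer: {5,6}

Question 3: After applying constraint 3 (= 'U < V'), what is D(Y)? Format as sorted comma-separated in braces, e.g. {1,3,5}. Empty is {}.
Answer: {4,5,8}

Derivation:
Constraint 1 (Y != U) on D(Y)={4,5,8} D(U)={5,6,8}: no change
Constraint 2 (U != V) on D(U)={5,6,8} D(V)={3,4,5,6,7,8}: no change
Constraint 3 (U < V) on D(U)={5,6,8} D(V)={3,4,5,6,7,8}: U {5,6,8}->{5,6}; V {3,4,5,6,7,8}->{6,7,8}
So after constraint 3: D(Y) = {4,5,8}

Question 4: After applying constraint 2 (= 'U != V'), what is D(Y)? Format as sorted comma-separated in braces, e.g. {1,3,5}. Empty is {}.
Constraint 1 (Y != U) on D(Y)={4,5,8} D(U)={5,6,8}: no change
Constraint 2 (U != V) on D(U)={5,6,8} D(V)={3,4,5,6,7,8}: no change
So after constraint 2: D(Y) = {4,5,8}

Answer: {4,5,8}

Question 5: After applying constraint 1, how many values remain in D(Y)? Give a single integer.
Answer: 3

Derivation:
Constraint 1 (Y != U) on D(Y)={4,5,8} D(U)={5,6,8}: no change
So after constraint 1: D(Y)={4,5,8}, size = 3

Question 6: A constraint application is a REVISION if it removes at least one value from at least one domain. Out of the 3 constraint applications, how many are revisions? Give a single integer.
Constraint 1 (Y != U) on D(Y)={4,5,8} D(U)={5,6,8}: no change => not a revision
Constraint 2 (U != V) on D(U)={5,6,8} D(V)={3,4,5,6,7,8}: no change => not a revision
Constraint 3 (U < V) on D(U)={5,6,8} D(V)={3,4,5,6,7,8}: U {5,6,8}->{5,6}; V {3,4,5,6,7,8}->{6,7,8} => REVISION
Total revisions = 1

Answer: 1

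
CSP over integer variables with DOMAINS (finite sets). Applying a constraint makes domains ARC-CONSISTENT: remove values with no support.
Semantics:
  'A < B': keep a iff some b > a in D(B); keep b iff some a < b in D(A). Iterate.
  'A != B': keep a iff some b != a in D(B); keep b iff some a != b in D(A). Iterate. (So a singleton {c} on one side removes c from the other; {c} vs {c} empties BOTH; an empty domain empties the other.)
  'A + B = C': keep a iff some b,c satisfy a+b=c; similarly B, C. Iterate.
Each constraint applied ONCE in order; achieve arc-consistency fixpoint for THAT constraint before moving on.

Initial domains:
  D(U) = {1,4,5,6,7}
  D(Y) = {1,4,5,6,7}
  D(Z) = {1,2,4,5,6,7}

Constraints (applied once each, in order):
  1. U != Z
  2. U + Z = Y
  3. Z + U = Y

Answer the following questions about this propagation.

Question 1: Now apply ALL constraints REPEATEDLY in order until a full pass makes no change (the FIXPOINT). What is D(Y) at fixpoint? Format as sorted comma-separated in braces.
Answer: {5,6,7}

Derivation:
pass 0 (initial): D(Y)={1,4,5,6,7}
pass 1: U {1,4,5,6,7}->{1,4,5,6}; Y {1,4,5,6,7}->{5,6,7}; Z {1,2,4,5,6,7}->{1,2,4,5,6}
pass 2: no change
Fixpoint after 2 passes: D(Y) = {5,6,7}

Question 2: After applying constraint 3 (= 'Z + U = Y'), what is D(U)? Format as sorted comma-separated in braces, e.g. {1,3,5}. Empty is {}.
Constraint 1 (U != Z) on D(U)={1,4,5,6,7} D(Z)={1,2,4,5,6,7}: no change
Constraint 2 (U + Z = Y) on D(U)={1,4,5,6,7} D(Z)={1,2,4,5,6,7} D(Y)={1,4,5,6,7}: U {1,4,5,6,7}->{1,4,5,6}; Z {1,2,4,5,6,7}->{1,2,4,5,6}; Y {1,4,5,6,7}->{5,6,7}
Constraint 3 (Z + U = Y) on D(Z)={1,2,4,5,6} D(U)={1,4,5,6} D(Y)={5,6,7}: no change
So after constraint 3: D(U) = {1,4,5,6}

Answer: {1,4,5,6}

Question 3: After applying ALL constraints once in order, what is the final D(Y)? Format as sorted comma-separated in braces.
Answer: {5,6,7}

Derivation:
Constraint 1 (U != Z) on D(U)={1,4,5,6,7} D(Z)={1,2,4,5,6,7}: no change
Constraint 2 (U + Z = Y) on D(U)={1,4,5,6,7} D(Z)={1,2,4,5,6,7} D(Y)={1,4,5,6,7}: U {1,4,5,6,7}->{1,4,5,6}; Z {1,2,4,5,6,7}->{1,2,4,5,6}; Y {1,4,5,6,7}->{5,6,7}
Constraint 3 (Z + U = Y) on D(Z)={1,2,4,5,6} D(U)={1,4,5,6} D(Y)={5,6,7}: no change
So after all 3 constraints: D(Y) = {5,6,7}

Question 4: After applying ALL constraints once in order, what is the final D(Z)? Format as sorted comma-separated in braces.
Answer: {1,2,4,5,6}

Derivation:
Constraint 1 (U != Z) on D(U)={1,4,5,6,7} D(Z)={1,2,4,5,6,7}: no change
Constraint 2 (U + Z = Y) on D(U)={1,4,5,6,7} D(Z)={1,2,4,5,6,7} D(Y)={1,4,5,6,7}: U {1,4,5,6,7}->{1,4,5,6}; Z {1,2,4,5,6,7}->{1,2,4,5,6}; Y {1,4,5,6,7}->{5,6,7}
Constraint 3 (Z + U = Y) on D(Z)={1,2,4,5,6} D(U)={1,4,5,6} D(Y)={5,6,7}: no change
So after all 3 constraints: D(Z) = {1,2,4,5,6}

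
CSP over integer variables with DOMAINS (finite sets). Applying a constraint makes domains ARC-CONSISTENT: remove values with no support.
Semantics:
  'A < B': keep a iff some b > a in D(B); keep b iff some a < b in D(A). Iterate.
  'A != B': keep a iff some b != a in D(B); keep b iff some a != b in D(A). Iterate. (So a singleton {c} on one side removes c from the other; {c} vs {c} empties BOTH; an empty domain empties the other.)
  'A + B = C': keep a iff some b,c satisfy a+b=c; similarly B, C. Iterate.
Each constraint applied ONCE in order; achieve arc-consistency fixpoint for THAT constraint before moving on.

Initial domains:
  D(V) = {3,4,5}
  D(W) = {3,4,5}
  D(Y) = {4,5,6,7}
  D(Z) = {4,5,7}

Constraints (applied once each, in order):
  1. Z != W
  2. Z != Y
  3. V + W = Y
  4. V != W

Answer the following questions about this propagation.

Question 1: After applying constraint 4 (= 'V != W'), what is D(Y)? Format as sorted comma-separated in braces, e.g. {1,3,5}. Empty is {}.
Constraint 1 (Z != W) on D(Z)={4,5,7} D(W)={3,4,5}: no change
Constraint 2 (Z != Y) on D(Z)={4,5,7} D(Y)={4,5,6,7}: no change
Constraint 3 (V + W = Y) on D(V)={3,4,5} D(W)={3,4,5} D(Y)={4,5,6,7}: V {3,4,5}->{3,4}; W {3,4,5}->{3,4}; Y {4,5,6,7}->{6,7}
Constraint 4 (V != W) on D(V)={3,4} D(W)={3,4}: no change
So after constraint 4: D(Y) = {6,7}

Answer: {6,7}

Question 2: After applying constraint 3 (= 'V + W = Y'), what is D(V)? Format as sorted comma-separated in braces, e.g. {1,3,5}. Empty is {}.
Constraint 1 (Z != W) on D(Z)={4,5,7} D(W)={3,4,5}: no change
Constraint 2 (Z != Y) on D(Z)={4,5,7} D(Y)={4,5,6,7}: no change
Constraint 3 (V + W = Y) on D(V)={3,4,5} D(W)={3,4,5} D(Y)={4,5,6,7}: V {3,4,5}->{3,4}; W {3,4,5}->{3,4}; Y {4,5,6,7}->{6,7}
So after constraint 3: D(V) = {3,4}

Answer: {3,4}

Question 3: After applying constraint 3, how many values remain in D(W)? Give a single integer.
Constraint 1 (Z != W) on D(Z)={4,5,7} D(W)={3,4,5}: no change
Constraint 2 (Z != Y) on D(Z)={4,5,7} D(Y)={4,5,6,7}: no change
Constraint 3 (V + W = Y) on D(V)={3,4,5} D(W)={3,4,5} D(Y)={4,5,6,7}: V {3,4,5}->{3,4}; W {3,4,5}->{3,4}; Y {4,5,6,7}->{6,7}
So after constraint 3: D(W)={3,4}, size = 2

Answer: 2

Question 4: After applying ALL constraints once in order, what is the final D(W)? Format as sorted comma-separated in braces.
Constraint 1 (Z != W) on D(Z)={4,5,7} D(W)={3,4,5}: no change
Constraint 2 (Z != Y) on D(Z)={4,5,7} D(Y)={4,5,6,7}: no change
Constraint 3 (V + W = Y) on D(V)={3,4,5} D(W)={3,4,5} D(Y)={4,5,6,7}: V {3,4,5}->{3,4}; W {3,4,5}->{3,4}; Y {4,5,6,7}->{6,7}
Constraint 4 (V != W) on D(V)={3,4} D(W)={3,4}: no change
So after all 4 constraints: D(W) = {3,4}

Answer: {3,4}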